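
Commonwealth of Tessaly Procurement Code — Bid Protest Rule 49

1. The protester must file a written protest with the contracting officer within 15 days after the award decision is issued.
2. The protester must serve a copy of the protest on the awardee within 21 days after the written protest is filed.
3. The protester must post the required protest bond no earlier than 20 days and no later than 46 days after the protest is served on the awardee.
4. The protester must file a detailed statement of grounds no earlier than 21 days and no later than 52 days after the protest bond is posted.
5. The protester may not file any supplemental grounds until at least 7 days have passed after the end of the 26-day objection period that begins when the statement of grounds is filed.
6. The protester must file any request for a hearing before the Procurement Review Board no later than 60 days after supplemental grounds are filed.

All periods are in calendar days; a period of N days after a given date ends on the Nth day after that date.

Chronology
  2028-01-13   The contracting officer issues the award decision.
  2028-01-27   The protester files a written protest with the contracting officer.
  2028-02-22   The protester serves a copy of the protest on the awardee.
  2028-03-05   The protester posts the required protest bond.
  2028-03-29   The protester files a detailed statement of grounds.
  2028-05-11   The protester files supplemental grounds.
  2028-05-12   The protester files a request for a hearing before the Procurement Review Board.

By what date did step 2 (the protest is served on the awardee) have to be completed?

Step 2 runs from 2028-01-27, when the written protest is filed. 21 days after 2028-01-27 is 2028-02-17.

2028-02-17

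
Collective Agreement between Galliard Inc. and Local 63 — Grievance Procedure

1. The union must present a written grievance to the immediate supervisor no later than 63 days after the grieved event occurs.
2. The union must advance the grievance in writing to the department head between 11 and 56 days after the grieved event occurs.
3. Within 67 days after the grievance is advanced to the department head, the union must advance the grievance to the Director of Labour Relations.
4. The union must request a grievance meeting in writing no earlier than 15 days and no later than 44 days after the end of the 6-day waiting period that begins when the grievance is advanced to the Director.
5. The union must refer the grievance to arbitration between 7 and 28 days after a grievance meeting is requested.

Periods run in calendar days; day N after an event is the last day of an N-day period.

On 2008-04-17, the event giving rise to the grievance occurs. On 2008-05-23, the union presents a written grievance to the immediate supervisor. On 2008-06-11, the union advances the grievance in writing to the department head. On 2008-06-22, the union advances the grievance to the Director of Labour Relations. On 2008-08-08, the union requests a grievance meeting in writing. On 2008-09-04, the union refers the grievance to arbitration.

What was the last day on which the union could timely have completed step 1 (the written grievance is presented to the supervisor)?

Step 1 runs from 2008-04-17, when the grieved event occurs. 63 days after 2008-04-17 is 2008-06-19.

2008-06-19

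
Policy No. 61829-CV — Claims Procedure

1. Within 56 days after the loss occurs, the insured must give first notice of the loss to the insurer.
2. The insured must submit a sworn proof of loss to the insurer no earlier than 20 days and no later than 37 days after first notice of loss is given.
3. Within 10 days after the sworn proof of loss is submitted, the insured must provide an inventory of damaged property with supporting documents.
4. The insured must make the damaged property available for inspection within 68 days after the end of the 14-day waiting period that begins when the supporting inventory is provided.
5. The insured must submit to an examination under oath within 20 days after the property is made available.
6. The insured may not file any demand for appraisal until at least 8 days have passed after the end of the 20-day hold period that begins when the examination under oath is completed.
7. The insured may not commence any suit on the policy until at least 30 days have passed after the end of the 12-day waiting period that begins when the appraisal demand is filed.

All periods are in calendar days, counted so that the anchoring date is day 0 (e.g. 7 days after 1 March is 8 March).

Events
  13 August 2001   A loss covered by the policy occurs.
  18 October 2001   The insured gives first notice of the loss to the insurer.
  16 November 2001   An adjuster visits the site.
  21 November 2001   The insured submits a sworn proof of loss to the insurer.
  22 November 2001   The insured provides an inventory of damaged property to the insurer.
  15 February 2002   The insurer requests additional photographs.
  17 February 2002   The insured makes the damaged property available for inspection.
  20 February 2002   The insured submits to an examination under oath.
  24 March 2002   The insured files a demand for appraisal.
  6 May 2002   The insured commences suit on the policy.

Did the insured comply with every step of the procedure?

No

(1) due by 13 August 2001 + 56 days = 8 October 2001; not done until 18 October 2001, 10 days after the deadline.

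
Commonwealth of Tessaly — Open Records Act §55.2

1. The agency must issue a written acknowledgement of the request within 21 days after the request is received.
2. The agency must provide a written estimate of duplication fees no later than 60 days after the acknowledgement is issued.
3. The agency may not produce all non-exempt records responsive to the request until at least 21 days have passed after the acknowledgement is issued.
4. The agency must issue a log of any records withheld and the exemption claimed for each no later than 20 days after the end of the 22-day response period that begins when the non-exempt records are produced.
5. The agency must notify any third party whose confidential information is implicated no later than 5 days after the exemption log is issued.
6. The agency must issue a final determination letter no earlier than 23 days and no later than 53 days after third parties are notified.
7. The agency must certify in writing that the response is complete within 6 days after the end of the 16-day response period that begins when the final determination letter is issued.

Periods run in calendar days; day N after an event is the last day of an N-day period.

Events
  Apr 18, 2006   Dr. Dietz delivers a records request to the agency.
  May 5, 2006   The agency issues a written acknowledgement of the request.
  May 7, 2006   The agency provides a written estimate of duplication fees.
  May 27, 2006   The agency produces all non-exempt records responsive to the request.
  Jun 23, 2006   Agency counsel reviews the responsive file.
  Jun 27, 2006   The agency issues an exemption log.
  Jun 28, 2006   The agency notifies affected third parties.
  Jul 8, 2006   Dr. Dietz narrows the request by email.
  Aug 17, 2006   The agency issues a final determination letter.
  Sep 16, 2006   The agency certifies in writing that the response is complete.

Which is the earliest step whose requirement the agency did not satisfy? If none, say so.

Step 7

Step 1 — counting 21 days from Apr 18, 2006 (when the request is received) gives a deadline of May 9, 2006; done May 5, 2006 — timely.
Step 2 — counting 60 days from May 5, 2006 (when the acknowledgement is issued) gives a deadline of Jul 4, 2006; completed May 7, 2006, before the deadline.
Step 3 — must wait 21 days from May 5, 2006 (when the acknowledgement is issued), so not before May 26, 2006; done May 27, 2006, after the minimum wait.
Step 4 — counting 20 days from Jun 18, 2006 (end of the 22-day response period, which began when the non-exempt records are produced on May 27, 2006) gives a deadline of Jul 8, 2006; done Jun 27, 2006 — timely.
Step 5 — counting 5 days from Jun 27, 2006 (when the exemption log is issued) gives a deadline of Jul 2, 2006; completed Jun 28, 2006, before the deadline.
Step 6 — 23 and 53 days from Jun 28, 2006 (when third parties are notified) are Jul 21, 2006 and Aug 20, 2006 respectively; done Aug 17, 2006 — within the window.
Step 7 — counting 6 days from Sep 2, 2006 (end of the 16-day response period, which began when the final determination letter is issued on Aug 17, 2006) gives a deadline of Sep 8, 2006; done Sep 16, 2006 — 8 days late.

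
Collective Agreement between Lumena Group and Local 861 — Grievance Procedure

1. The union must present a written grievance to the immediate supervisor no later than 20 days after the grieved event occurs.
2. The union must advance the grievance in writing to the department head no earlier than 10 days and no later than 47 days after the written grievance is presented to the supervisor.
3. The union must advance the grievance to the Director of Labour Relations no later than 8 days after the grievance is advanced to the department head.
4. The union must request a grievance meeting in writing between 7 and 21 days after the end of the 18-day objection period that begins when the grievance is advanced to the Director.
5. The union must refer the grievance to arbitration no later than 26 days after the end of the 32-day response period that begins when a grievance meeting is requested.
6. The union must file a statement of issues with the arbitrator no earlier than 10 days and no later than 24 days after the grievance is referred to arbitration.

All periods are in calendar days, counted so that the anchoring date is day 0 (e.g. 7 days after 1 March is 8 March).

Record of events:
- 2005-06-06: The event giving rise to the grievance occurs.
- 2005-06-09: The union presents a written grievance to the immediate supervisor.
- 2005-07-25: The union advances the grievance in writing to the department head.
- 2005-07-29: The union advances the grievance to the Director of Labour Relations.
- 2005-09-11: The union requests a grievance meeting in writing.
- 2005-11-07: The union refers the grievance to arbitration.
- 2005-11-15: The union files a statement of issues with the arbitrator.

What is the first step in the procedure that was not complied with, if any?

Step 4

Step 1 — counting 20 days from 2005-06-06 (when the grieved event occurs) gives a deadline of 2005-06-26; completed 2005-06-09, before the deadline.
Step 2 — 10 and 47 days from 2005-06-09 (when the written grievance is presented to the supervisor) are 2005-06-19 and 2005-07-26 respectively; 2005-07-25 falls inside that range.
Step 3 — counting 8 days from 2005-07-25 (when the grievance is advanced to the department head) gives a deadline of 2005-08-02; done 2005-07-29 — timely.
Step 4 — 7 and 21 days from 2005-08-16 (end of the 18-day objection period, which began when the grievance is advanced to the Director on 2005-07-29) are 2005-08-23 and 2005-09-06 respectively; 2005-09-11 is 5 days past the end of the window.
The procedure was therefore not followed at step 4.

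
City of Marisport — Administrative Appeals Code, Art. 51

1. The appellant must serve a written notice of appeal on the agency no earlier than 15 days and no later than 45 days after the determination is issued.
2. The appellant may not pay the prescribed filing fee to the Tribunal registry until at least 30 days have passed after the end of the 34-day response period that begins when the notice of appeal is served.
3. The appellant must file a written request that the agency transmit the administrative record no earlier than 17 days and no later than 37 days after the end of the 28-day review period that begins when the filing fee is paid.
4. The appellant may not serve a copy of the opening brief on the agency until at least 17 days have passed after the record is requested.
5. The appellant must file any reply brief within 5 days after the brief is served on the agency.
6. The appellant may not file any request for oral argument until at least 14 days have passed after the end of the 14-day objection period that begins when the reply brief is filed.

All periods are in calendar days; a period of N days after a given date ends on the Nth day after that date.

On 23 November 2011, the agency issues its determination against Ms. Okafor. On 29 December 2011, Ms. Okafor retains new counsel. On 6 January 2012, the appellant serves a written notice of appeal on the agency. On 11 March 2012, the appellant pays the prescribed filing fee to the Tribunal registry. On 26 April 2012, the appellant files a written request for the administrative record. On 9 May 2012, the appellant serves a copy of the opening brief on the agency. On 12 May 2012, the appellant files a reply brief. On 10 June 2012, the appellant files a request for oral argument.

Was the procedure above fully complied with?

No

Step 1: the window is 15–45 days after 23 November 2011 (when the determination is issued), so 8 December 2011 through 7 January 2012; 6 January 2012 falls inside that range.
Step 2: the earliest permitted date is 30 days after 9 February 2012 (end of the 34-day response period, which began when the notice of appeal is served on 6 January 2012), i.e. 10 March 2012; 11 March 2012 is on or after that date.
Step 3: the window is 17–37 days after 8 April 2012 (end of the 28-day review period, which began when the filing fee is paid on 11 March 2012), so 25 April 2012 through 15 May 2012; done 26 April 2012 — within the window.
Step 4: the earliest permitted date is 17 days after 26 April 2012 (when the record is requested), i.e. 13 May 2012; done 9 May 2012 — 4 days too early.
That is the first point of non-compliance.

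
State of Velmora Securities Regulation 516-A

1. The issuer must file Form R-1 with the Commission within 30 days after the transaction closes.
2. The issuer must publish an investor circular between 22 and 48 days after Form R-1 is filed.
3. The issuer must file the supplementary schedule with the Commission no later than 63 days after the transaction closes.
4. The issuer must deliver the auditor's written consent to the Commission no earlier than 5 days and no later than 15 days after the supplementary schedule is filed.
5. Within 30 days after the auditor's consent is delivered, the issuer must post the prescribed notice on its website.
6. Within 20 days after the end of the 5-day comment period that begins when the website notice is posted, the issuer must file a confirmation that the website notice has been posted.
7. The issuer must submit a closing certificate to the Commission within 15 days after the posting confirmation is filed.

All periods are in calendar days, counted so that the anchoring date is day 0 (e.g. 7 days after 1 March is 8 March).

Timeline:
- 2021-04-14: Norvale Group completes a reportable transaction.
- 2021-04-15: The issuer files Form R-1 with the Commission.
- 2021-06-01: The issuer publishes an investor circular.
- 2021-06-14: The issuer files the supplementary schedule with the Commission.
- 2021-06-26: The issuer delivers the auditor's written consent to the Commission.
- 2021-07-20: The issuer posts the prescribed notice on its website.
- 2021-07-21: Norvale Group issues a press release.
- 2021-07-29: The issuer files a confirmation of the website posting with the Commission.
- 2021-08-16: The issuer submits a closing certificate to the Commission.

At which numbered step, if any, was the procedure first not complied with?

Step 7

Step 1: 30 days after 2021-04-14 (when the transaction closes) is 2021-05-14; completed 2021-04-15, before the deadline.
Step 2: the window is 22–48 days after 2021-04-15 (when Form R-1 is filed), so 2021-05-07 through 2021-06-02; 2021-06-01 falls inside that range.
Step 3: 63 days after 2021-04-14 (when the transaction closes) is 2021-06-16; 2021-06-14 is within that limit.
Step 4: the window is 5–15 days after 2021-06-14 (when the supplementary schedule is filed), so 2021-06-19 through 2021-06-29; done 2021-06-26 — within the window.
Step 5: 30 days after 2021-06-26 (when the auditor's consent is delivered) is 2021-07-26; done 2021-07-20 — timely.
Step 6: 20 days after 2021-07-25 (end of the 5-day comment period, which began when the website notice is posted on 2021-07-20) is 2021-08-14; done 2021-07-29 — timely.
Step 7: 15 days after 2021-07-29 (when the posting confirmation is filed) is 2021-08-13; 2021-08-16 misses that deadline by 3 days.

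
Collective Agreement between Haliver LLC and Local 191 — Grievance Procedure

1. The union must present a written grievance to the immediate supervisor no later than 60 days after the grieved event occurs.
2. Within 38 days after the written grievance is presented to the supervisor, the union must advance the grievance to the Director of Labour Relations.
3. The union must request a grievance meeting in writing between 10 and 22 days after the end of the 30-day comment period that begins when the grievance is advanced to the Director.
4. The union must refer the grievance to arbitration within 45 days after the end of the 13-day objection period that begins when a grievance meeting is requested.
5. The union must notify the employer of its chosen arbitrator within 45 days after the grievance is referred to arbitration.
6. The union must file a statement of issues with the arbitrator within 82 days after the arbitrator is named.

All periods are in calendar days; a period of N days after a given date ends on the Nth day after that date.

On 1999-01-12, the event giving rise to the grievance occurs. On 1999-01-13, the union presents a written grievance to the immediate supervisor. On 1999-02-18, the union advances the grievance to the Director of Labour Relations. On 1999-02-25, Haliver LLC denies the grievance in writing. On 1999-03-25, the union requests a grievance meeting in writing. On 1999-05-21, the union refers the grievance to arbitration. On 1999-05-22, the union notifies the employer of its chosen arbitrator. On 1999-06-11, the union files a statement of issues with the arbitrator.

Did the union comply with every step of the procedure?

No

Step 1 — counting 60 days from 1999-01-12 (when the grieved event occurs) gives a deadline of 1999-03-13; 1999-01-13 is within that limit.
Step 2 — counting 38 days from 1999-01-13 (when the written grievance is presented to the supervisor) gives a deadline of 1999-02-20; done 1999-02-18 — timely.
Step 3 — 10 and 22 days from 1999-03-20 (end of the 30-day comment period, which began when the grievance is advanced to the Director on 1999-02-18) are 1999-03-30 and 1999-04-11 respectively; done 1999-03-25 — 5 days before the window opened.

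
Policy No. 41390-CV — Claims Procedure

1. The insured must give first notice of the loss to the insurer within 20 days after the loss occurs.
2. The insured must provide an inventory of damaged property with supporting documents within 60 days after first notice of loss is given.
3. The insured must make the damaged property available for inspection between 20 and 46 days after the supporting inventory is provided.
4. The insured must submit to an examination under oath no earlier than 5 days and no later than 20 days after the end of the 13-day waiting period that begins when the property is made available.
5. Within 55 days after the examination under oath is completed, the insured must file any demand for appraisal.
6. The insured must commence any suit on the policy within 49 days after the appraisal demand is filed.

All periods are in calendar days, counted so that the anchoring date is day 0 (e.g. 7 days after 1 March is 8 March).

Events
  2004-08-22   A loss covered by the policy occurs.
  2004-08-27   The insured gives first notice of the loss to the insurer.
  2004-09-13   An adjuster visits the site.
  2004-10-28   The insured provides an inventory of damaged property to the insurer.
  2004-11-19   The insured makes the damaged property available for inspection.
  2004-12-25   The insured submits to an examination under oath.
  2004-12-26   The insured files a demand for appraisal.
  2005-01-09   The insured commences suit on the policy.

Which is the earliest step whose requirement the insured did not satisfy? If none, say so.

Step 2

(1) due by 2004-08-22 + 20 days = 2004-09-11; completed 2004-08-27, before the deadline.
(2) due by 2004-08-27 + 60 days = 2004-10-26; not done until 2004-10-28, 2 days after the deadline.
No need to go further; step 2 was not satisfied.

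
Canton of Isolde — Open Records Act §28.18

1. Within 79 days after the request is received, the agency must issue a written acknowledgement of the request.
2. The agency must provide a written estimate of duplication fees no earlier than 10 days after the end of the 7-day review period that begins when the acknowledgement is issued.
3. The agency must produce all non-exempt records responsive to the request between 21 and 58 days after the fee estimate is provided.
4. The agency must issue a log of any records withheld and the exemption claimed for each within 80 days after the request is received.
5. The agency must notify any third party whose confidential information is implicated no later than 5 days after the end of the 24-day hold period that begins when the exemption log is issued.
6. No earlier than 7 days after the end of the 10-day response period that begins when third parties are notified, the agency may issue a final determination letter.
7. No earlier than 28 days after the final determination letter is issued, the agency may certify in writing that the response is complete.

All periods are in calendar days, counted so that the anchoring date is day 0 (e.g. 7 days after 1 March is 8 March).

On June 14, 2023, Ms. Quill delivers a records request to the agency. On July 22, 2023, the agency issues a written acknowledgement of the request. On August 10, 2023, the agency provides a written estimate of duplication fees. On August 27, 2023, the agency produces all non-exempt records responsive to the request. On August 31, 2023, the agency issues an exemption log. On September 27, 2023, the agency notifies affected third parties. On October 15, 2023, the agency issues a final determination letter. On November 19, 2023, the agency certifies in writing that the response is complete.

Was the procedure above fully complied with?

No

(1) due by June 14, 2023 + 79 days = September 1, 2023; done July 22, 2023 — timely.
(2) permitted from July 29, 2023 + 10 days = August 8, 2023 onward; done August 10, 2023, after the minimum wait.
(3) the permitted window runs from August 10, 2023 + 21 = August 31, 2023 to August 10, 2023 + 58 = October 7, 2023; done August 27, 2023 — 4 days before the window opened.
Later steps need not be reached.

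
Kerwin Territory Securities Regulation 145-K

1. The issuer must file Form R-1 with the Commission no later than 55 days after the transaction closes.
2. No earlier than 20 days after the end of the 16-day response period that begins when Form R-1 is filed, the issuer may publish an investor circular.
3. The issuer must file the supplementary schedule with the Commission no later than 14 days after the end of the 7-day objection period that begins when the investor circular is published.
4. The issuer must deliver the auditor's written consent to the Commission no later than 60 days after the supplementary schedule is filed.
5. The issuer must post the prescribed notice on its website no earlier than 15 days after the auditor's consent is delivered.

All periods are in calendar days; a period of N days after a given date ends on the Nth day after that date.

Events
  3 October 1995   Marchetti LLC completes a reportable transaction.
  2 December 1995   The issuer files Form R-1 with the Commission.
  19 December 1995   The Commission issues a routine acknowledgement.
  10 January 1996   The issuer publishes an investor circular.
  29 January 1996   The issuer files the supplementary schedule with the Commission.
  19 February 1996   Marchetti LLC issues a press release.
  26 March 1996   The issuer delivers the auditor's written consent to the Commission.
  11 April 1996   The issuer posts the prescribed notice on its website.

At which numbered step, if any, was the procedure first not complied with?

Step 1

Step 1 — counting 55 days from 3 October 1995 (when the transaction closes) gives a deadline of 27 November 1995; done 2 December 1995 — 5 days late.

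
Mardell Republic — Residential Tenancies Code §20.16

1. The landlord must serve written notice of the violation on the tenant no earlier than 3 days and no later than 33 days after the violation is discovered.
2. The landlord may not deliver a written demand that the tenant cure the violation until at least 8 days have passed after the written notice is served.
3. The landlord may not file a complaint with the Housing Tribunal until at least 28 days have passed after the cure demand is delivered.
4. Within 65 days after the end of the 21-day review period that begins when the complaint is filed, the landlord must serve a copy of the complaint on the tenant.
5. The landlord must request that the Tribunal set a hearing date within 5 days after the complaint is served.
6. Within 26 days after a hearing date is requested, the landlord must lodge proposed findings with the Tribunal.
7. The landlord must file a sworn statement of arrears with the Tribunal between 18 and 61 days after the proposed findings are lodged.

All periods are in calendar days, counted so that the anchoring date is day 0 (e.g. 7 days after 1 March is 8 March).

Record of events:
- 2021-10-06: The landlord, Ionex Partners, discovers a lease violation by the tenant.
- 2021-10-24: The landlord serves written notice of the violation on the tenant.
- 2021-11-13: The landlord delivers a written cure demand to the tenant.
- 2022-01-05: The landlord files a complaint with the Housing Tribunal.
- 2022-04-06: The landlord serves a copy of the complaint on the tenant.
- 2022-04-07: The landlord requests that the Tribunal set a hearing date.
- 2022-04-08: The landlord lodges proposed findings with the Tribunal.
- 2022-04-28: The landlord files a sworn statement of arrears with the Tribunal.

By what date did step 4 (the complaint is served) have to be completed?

2022-04-01

The complaint is filed on 2022-01-05; the 21-day review period therefore ends 2022-01-26, and step 4 runs from that date. 65 days after 2022-01-26 is 2022-04-01.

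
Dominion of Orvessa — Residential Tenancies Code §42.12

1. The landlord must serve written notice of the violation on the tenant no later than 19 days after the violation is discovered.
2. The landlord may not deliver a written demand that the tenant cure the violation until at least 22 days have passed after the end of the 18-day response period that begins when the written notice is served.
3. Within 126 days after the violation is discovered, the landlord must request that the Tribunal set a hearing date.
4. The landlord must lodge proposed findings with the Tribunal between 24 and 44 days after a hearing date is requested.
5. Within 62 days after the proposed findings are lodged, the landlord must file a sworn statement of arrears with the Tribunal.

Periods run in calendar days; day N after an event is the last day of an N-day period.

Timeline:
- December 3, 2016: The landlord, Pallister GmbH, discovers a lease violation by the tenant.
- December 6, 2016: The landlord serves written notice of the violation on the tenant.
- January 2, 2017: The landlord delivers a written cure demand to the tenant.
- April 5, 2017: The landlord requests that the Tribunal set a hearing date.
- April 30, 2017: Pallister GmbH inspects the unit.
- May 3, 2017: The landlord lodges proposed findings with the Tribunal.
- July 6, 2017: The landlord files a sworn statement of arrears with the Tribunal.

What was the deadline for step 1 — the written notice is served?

December 22, 2016

Step 1 runs from December 3, 2016, when the violation is discovered. 19 days after December 3, 2016 is December 22, 2016.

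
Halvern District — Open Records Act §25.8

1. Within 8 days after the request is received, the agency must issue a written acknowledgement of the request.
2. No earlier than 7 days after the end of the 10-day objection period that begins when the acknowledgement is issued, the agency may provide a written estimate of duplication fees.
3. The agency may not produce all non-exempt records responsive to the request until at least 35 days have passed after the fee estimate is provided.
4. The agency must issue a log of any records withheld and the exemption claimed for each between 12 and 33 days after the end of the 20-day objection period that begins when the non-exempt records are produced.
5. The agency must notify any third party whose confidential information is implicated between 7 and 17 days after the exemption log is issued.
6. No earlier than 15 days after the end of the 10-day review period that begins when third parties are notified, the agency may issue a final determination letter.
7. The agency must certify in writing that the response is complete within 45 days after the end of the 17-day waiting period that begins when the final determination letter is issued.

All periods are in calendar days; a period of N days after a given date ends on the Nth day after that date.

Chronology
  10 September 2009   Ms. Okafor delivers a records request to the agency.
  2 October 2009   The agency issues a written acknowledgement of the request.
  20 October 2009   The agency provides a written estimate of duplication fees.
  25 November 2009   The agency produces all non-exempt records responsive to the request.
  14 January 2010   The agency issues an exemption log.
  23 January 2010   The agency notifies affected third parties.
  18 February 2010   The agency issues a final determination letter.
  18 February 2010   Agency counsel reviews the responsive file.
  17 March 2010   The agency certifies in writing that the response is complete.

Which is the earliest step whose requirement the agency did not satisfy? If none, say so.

Step 1 — counting 8 days from 10 September 2009 (when the request is received) gives a deadline of 18 September 2009; not done until 2 October 2009, 14 days after the deadline.

Step 1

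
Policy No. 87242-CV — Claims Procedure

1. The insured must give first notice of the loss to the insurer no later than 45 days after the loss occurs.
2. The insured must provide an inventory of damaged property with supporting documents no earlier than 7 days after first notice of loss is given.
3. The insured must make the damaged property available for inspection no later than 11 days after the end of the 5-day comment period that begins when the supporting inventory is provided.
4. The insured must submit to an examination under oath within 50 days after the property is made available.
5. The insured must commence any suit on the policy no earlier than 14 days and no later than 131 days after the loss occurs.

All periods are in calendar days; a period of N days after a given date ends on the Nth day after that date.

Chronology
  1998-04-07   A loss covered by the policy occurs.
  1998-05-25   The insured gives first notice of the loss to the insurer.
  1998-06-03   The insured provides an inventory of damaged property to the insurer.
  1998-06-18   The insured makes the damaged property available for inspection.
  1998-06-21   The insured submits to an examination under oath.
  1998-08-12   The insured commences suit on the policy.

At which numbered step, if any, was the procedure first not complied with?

Step 1

Step 1 — counting 45 days from 1998-04-07 (when the loss occurs) gives a deadline of 1998-05-22; 1998-05-25 misses that deadline by 3 days.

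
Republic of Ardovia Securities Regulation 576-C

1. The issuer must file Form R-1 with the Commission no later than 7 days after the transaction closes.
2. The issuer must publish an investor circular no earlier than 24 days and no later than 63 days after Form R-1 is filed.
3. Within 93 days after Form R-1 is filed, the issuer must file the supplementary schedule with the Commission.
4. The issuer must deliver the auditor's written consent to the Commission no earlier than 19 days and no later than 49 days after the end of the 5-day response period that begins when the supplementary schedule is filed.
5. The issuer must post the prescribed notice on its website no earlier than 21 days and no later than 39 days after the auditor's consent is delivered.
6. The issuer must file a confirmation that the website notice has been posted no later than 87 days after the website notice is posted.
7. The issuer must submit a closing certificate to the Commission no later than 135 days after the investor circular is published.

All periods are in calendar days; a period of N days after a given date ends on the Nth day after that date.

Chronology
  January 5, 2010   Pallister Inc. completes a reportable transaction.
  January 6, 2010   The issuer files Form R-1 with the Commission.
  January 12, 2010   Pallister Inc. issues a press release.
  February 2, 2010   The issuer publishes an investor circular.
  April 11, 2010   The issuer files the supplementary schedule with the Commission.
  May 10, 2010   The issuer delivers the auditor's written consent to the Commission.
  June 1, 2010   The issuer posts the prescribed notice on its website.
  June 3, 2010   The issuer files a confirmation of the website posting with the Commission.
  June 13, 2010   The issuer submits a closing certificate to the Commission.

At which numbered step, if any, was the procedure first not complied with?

Step 3

Step 1 — counting 7 days from January 5, 2010 (when the transaction closes) gives a deadline of January 12, 2010; January 6, 2010 is within that limit.
Step 2 — 24 and 63 days from January 6, 2010 (when Form R-1 is filed) are January 30, 2010 and March 10, 2010 respectively; done February 2, 2010 — within the window.
Step 3 — counting 93 days from January 6, 2010 (when Form R-1 is filed) gives a deadline of April 9, 2010; done April 11, 2010 — 2 days late.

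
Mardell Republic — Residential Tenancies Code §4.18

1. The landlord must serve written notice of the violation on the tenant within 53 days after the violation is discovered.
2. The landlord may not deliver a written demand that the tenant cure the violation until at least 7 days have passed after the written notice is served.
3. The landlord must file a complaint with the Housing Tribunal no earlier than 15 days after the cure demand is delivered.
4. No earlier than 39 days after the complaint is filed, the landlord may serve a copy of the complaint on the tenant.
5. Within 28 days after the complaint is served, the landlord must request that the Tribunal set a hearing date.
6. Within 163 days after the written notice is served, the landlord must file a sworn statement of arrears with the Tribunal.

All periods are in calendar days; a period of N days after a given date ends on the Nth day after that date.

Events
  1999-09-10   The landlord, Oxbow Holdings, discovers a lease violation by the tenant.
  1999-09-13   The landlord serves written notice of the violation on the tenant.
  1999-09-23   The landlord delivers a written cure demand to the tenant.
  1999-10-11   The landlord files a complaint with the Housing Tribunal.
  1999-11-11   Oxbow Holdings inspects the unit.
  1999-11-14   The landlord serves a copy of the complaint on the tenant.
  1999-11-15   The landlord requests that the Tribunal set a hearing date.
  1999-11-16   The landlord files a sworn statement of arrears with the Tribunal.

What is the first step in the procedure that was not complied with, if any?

Step 1 — counting 53 days from 1999-09-10 (when the violation is discovered) gives a deadline of 1999-11-02; done 1999-09-13 — timely.
Step 2 — must wait 7 days from 1999-09-13 (when the written notice is served), so not before 1999-09-20; done 1999-09-23, after the minimum wait.
Step 3 — must wait 15 days from 1999-09-23 (when the cure demand is delivered), so not before 1999-10-08; done 1999-10-11 — permitted.
Step 4 — must wait 39 days from 1999-10-11 (when the complaint is filed), so not before 1999-11-19; acted on 1999-11-14, 5 days prematurely.

Step 4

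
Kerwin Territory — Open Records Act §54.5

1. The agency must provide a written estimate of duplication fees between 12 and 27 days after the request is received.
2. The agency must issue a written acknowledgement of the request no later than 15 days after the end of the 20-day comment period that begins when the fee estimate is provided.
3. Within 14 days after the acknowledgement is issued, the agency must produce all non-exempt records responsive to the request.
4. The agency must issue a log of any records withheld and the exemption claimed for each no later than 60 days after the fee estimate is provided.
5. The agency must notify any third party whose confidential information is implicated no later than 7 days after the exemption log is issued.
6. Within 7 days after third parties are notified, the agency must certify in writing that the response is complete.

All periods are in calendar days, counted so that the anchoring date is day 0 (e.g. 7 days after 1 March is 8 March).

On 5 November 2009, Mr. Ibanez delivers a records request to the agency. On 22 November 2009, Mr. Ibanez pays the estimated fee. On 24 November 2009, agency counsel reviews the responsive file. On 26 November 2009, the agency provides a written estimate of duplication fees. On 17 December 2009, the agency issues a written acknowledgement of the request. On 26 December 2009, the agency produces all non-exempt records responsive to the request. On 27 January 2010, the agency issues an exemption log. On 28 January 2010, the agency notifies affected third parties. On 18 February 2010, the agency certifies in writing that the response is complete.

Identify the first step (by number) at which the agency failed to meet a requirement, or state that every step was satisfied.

(1) the permitted window runs from 5 November 2009 + 12 = 17 November 2009 to 5 November 2009 + 27 = 2 December 2009; 26 November 2009 falls inside that range.
(2) due by 16 December 2009 + 15 days = 31 December 2009; completed 17 December 2009, before the deadline.
(3) due by 17 December 2009 + 14 days = 31 December 2009; completed 26 December 2009, before the deadline.
(4) due by 26 November 2009 + 60 days = 25 January 2010; not done until 27 January 2010, 2 days after the deadline.
Later steps need not be reached.

Step 4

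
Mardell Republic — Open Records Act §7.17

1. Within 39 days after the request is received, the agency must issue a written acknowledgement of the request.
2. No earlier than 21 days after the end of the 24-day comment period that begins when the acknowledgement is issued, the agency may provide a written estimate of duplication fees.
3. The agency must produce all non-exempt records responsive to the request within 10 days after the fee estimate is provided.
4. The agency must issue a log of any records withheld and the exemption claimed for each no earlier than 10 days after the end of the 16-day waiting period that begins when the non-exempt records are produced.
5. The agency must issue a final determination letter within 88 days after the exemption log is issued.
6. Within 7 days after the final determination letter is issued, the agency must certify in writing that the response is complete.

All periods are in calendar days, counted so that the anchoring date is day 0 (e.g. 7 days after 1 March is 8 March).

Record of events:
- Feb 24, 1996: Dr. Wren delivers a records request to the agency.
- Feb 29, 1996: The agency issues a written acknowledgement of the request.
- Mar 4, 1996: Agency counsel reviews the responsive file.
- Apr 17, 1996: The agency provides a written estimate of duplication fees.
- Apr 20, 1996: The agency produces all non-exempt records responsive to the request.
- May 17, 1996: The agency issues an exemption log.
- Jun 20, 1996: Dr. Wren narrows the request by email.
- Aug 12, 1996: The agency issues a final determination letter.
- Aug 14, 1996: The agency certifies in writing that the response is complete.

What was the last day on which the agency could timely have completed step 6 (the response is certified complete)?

Step 6 runs from Aug 12, 1996, when the final determination letter is issued. 7 days after Aug 12, 1996 is Aug 19, 1996.

Aug 19, 1996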